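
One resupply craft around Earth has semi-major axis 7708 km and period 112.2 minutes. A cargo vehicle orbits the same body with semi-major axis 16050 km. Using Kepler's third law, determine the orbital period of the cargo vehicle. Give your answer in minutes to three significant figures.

Kepler's third law: T² ∝ a³, so T₂ = T₁ (a₂/a₁)^(3/2).
a₂/a₁ = 2.082, (a₂/a₁)^(3/2) = 3.005.
T₂ = 112.2 × 3.005 = 337.1 minutes.

T₂ ≈ 337 minutes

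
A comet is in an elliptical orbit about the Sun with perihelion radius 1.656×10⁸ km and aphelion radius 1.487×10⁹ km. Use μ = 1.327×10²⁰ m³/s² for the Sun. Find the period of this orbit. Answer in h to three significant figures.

Semi-major axis a = (r_p + r_a)/2 = (1.6560×10⁸ + 1.4870×10⁹)/2 = 8.2630×10⁸ km = 8.263×10¹¹ m.
By Kepler's third law T = 2π√(a³/μ) = 2π × 6.520×10⁷ = 4.097×10⁸ s.
= 1.138×10⁵ h.

T ≈ 114000 h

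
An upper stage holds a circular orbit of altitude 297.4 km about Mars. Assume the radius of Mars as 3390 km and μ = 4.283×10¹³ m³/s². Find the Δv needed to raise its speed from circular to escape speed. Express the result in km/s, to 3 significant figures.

r = 3390 + 297.4 = 3687.4 km = 3.6874×10⁶ m.
Circular speed v_c = √(μ/r) = 3408 m/s.
Escape speed v_esc = √(2μ/r) = √2 × v_c = 4820 m/s.
Δv = v_esc − v_c = 1412 m/s = 1.412 km/s.

Δv ≈ 1.41 km/s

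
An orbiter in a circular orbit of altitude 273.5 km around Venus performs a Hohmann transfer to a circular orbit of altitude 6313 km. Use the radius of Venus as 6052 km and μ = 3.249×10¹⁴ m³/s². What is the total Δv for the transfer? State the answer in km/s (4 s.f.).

r₁ = 6052 + 273.5 = 6325.5 km = 6.3255×10⁶ m.
r₂ = 6052 + 6313 = 12365 km = 1.2365×10⁷ m.
Transfer ellipse a_t = (r₁ + r₂)/2 = 9.345×10⁶ m.
At r₁: circular v_c1 = √(μ/r₁) = 7167 m/s; transfer-periapsis v_p = √[μ(2/r₁ − 1/a_t)] = 8244 m/s.
Δv₁ = v_p − v_c1 = 1077 m/s.
At r₂: circular v_c2 = √(μ/r₂) = 5126 m/s; transfer-apoapsis v_a = √[μ(2/r₂ − 1/a_t)] = 4217 m/s.
Δv₂ = v_c2 − v_a = 908.7 m/s.
Total Δv = Δv₁ + Δv₂ = 1986 m/s = 1.986 km/s.

Δv_total ≈ 1.986 km/s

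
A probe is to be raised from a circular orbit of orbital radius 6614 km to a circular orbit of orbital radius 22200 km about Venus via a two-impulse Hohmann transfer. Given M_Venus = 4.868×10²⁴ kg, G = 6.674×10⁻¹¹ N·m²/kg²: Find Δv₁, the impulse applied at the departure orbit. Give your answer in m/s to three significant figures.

μ = GM = 6.674×10⁻¹¹ × 4.868×10²⁴ = 3.249×10¹⁴ m³/s².
r₁ = 6614 km = 6.614×10⁶ m.
r₂ = 22200 km = 2.220×10⁷ m.
Transfer ellipse a_t = (r₁ + r₂)/2 = 1.441×10⁷ m.
At r₁: circular v_c1 = √(μ/r₁) = 7009 m/s; transfer-periapsis v_p = √[μ(2/r₁ − 1/a_t)] = 8700 m/s.
Δv₁ = v_p − v_c1 = 1691 m/s.

Δv ≈ 1690 m/s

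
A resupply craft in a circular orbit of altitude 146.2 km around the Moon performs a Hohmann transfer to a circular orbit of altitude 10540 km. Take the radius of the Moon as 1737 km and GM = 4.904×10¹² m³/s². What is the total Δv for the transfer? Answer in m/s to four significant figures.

Δv_total ≈ 817.3 m/s

r₁ = 1737 + 146.2 = 1883.2 km = 1.8832×10⁶ m.
r₂ = 1737 + 10540 = 12277 km = 1.2277×10⁷ m.
Transfer ellipse a_t = (r₁ + r₂)/2 = 7.080×10⁶ m.
At r₁: circular v_c1 = √(μ/r₁) = 1614 m/s; transfer-perilune v_p = √[μ(2/r₁ − 1/a_t)] = 2125 m/s.
Δv₁ = v_p − v_c1 = 511.3 m/s.
At r₂: circular v_c2 = √(μ/r₂) = 632.0 m/s; transfer-apolune v_a = √[μ(2/r₂ − 1/a_t)] = 326.0 m/s.
Δv₂ = v_c2 − v_a = 306.1 m/s.
Total Δv = Δv₁ + Δv₂ = 817.3 m/s.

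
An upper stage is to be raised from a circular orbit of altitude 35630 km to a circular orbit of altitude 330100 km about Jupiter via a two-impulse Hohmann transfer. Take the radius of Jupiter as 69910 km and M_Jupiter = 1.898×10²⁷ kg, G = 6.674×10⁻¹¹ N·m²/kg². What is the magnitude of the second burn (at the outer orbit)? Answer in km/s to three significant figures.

μ = GM = 6.674×10⁻¹¹ × 1.898×10²⁷ = 1.267×10¹⁷ m³/s².
r₁ = 69910 + 35630 = 105540 km = 1.0554×10⁸ m.
r₂ = 69910 + 330100 = 400010 km = 4.0001×10⁸ m.
Transfer ellipse a_t = (r₁ + r₂)/2 = 2.528×10⁸ m.
At r₁: circular v_c1 = √(μ/r₁) = 34640 m/s; transfer-perijove v_p = √[μ(2/r₁ − 1/a_t)] = 43580 m/s.
At r₂: circular v_c2 = √(μ/r₂) = 17800 m/s; transfer-apojove v_a = √[μ(2/r₂ − 1/a_t)] = 11500 m/s.
Δv₂ = v_c2 − v_a = 6297 m/s.
= 6.297 km/s.

Δv ≈ 6.30 km/s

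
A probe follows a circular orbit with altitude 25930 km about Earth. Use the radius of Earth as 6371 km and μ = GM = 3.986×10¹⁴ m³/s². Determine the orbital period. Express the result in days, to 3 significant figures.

T ≈ 0.669 days

r = 6371 + 25930 = 32301 km = 3.2301×10⁷ m.
Kepler's third law: T = 2π√(r³/μ) = 2π√((3.230×10⁷)³ / 3.986×10¹⁴).
r³/μ = 8.455×10⁷ s², so T = 2π × 9.195×10³ = 5.777×10⁴ s.
Converting: 5.777×10⁴ s ÷ 86400 = 0.6687 days.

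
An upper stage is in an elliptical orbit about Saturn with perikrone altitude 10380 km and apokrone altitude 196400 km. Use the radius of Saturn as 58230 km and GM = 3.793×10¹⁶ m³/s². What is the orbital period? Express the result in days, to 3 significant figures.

T ≈ 0.767 days

r_p = 58230 + 10380 = 68610 km = 6.8610×10⁷ m.
r_a = 58230 + 196400 = 254630 km = 2.5463×10⁸ m.
Semi-major axis a = (r_p + r_a)/2 = (68610 + 2.5463×10⁵)/2 = 1.6162×10⁵ km = 1.616×10⁸ m.
By Kepler's third law T = 2π√(a³/μ) = 2π × 1.055×10⁴ = 6.629×10⁴ s.
= 0.7672 days.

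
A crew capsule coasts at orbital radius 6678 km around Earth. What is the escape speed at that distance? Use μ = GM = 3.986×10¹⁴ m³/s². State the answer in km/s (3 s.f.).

v_esc ≈ 10.9 km/s

r = 6678 km = 6.678×10⁶ m.
Escape speed v_esc = √(2μ/r) = √(2 × 3.986×10¹⁴ / 6.678×10⁶) = √(1.194×10⁸) = 10930 m/s.
= 10.93 km/s.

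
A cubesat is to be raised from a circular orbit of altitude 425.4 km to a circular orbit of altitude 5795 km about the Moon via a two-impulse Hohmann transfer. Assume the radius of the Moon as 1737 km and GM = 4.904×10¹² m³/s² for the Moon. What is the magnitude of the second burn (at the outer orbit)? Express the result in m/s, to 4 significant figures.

r₁ = 1737 + 425.4 = 2162.4 km = 2.1624×10⁶ m.
r₂ = 1737 + 5795 = 7532.0 km = 7.5320×10⁶ m.
Transfer ellipse a_t = (r₁ + r₂)/2 = 4.847×10⁶ m.
At r₁: circular v_c1 = √(μ/r₁) = 1506 m/s; transfer-perilune v_p = √[μ(2/r₁ − 1/a_t)] = 1877 m/s.
At r₂: circular v_c2 = √(μ/r₂) = 806.9 m/s; transfer-apolune v_a = √[μ(2/r₂ − 1/a_t)] = 538.9 m/s.
Δv₂ = v_c2 − v_a = 268.0 m/s.

Δv ≈ 268.0 m/s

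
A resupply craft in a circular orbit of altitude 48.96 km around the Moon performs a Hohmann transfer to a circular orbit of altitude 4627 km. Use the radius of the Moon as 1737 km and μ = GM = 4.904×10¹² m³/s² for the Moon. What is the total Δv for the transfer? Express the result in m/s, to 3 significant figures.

Δv_total ≈ 710 m/s

r₁ = 1737 + 48.96 = 1786.0 km = 1.7860×10⁶ m.
r₂ = 1737 + 4627 = 6364.0 km = 6.3640×10⁶ m.
Transfer ellipse a_t = (r₁ + r₂)/2 = 4.075×10⁶ m.
At r₁: circular v_c1 = √(μ/r₁) = 1657 m/s; transfer-perilune v_p = √[μ(2/r₁ − 1/a_t)] = 2071 m/s.
Δv₁ = v_p − v_c1 = 413.8 m/s.
At r₂: circular v_c2 = √(μ/r₂) = 877.8 m/s; transfer-apolune v_a = √[μ(2/r₂ − 1/a_t)] = 581.1 m/s.
Δv₂ = v_c2 − v_a = 296.7 m/s.
Total Δv = Δv₁ + Δv₂ = 710.4 m/s.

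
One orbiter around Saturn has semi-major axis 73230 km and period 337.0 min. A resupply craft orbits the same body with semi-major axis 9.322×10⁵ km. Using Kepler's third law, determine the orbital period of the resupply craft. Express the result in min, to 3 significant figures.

T₂ ≈ 15300 min

Kepler's third law: T² ∝ a³, so T₂ = T₁ (a₂/a₁)^(3/2).
a₂/a₁ = 12.73, (a₂/a₁)^(3/2) = 45.42.
T₂ = 337.0 × 45.42 = 15310 min.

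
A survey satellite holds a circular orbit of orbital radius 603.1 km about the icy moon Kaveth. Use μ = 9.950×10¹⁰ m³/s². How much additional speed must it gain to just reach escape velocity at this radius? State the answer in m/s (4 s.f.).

r = 603.1 km = 6.031×10⁵ m.
Circular speed v_c = √(μ/r) = 406.2 m/s.
Escape speed v_esc = √(2μ/r) = √2 × v_c = 574.4 m/s.
Δv = v_esc − v_c = 168.2 m/s.

Δv ≈ 168.2 m/s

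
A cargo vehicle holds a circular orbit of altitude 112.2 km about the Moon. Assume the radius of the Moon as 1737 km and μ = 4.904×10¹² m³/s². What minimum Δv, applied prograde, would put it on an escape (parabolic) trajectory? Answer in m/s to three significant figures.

r = 1737 + 112.2 = 1849.2 km = 1.8492×10⁶ m.
Circular speed v_c = √(μ/r) = 1628 m/s.
Escape speed v_esc = √(2μ/r) = √2 × v_c = 2303 m/s.
Δv = v_esc − v_c = 674.5 m/s.

Δv ≈ 675 m/s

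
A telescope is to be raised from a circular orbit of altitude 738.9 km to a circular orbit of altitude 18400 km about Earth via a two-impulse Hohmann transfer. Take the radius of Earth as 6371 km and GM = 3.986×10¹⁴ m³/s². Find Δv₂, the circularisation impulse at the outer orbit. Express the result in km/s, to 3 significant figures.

r₁ = 6371 + 738.9 = 7109.9 km = 7.1099×10⁶ m.
r₂ = 6371 + 18400 = 24771 km = 2.4771×10⁷ m.
Transfer ellipse a_t = (r₁ + r₂)/2 = 1.594×10⁷ m.
At r₁: circular v_c1 = √(μ/r₁) = 7488 m/s; transfer-perigee v_p = √[μ(2/r₁ − 1/a_t)] = 9334 m/s.
At r₂: circular v_c2 = √(μ/r₂) = 4011 m/s; transfer-apogee v_a = √[μ(2/r₂ − 1/a_t)] = 2679 m/s.
Δv₂ = v_c2 − v_a = 1332 m/s.
= 1.332 km/s.

Δv ≈ 1.33 km/s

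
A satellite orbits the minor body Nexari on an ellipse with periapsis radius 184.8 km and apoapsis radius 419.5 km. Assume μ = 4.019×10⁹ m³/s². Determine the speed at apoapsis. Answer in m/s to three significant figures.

Semi-major axis a = (r_p + r_a)/2 = 302.15 km = 3.022×10⁵ m.
Vis-viva: v² = μ(2/r − 1/a) = 4.019×10⁹ × (4.768×10⁻⁶ − 3.310×10⁻⁶) = 5.860×10³ m²/s².
v = 76.55 m/s.

v ≈ 76.5 m/s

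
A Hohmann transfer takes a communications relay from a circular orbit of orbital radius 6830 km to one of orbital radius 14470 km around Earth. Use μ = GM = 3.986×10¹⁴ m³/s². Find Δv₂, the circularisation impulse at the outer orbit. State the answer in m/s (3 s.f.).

Δv ≈ 1050 m/s

r₁ = 6830 km = 6.830×10⁶ m.
r₂ = 14470 km = 1.447×10⁷ m.
Transfer ellipse a_t = (r₁ + r₂)/2 = 1.065×10⁷ m.
At r₁: circular v_c1 = √(μ/r₁) = 7639 m/s; transfer-perigee v_p = √[μ(2/r₁ − 1/a_t)] = 8905 m/s.
At r₂: circular v_c2 = √(μ/r₂) = 5248 m/s; transfer-apogee v_a = √[μ(2/r₂ − 1/a_t)] = 4203 m/s.
Δv₂ = v_c2 − v_a = 1045 m/s.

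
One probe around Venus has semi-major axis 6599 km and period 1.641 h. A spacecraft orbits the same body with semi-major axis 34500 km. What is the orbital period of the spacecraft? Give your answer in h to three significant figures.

T₂ ≈ 19.6 h

Kepler's third law: T² ∝ a³, so T₂ = T₁ (a₂/a₁)^(3/2).
a₂/a₁ = 5.228, (a₂/a₁)^(3/2) = 11.95.
T₂ = 1.641 × 11.95 = 19.62 h.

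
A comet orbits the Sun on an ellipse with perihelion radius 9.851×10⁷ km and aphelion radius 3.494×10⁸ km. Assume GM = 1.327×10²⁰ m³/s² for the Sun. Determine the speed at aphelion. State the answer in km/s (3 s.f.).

Semi-major axis a = (r_p + r_a)/2 = 2.2396×10⁸ km = 2.240×10¹¹ m.
Vis-viva: v² = μ(2/r − 1/a) = 1.327×10²⁰ × (5.724×10⁻¹² − 4.465×10⁻¹²) = 1.671×10⁸ m²/s².
v = 12930 m/s = 12.93 km/s.

v ≈ 12.9 km/s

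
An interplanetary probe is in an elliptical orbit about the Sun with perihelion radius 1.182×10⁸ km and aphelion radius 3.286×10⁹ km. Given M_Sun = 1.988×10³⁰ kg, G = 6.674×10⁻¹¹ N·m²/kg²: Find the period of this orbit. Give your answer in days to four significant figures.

T ≈ 14020 days

μ = GM = 6.674×10⁻¹¹ × 1.988×10³⁰ = 1.327×10²⁰ m³/s².
Semi-major axis a = (r_p + r_a)/2 = (1.1820×10⁸ + 3.2860×10⁹)/2 = 1.7021×10⁹ km = 1.702×10¹² m.
By Kepler's third law T = 2π√(a³/μ) = 2π × 1.928×10⁸ = 1.211×10⁹ s.
= 14020 days.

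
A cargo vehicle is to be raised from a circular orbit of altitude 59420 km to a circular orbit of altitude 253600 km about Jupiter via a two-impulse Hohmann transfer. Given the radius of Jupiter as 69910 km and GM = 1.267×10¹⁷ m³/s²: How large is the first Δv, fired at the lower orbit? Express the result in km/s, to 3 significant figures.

Δv ≈ 6.11 km/s

r₁ = 69910 + 59420 = 129330 km = 1.2933×10⁸ m.
r₂ = 69910 + 253600 = 323510 km = 3.2351×10⁸ m.
Transfer ellipse a_t = (r₁ + r₂)/2 = 2.264×10⁸ m.
At r₁: circular v_c1 = √(μ/r₁) = 31300 m/s; transfer-perijove v_p = √[μ(2/r₁ − 1/a_t)] = 37410 m/s.
Δv₁ = v_p − v_c1 = 6114 m/s.
= 6.114 km/s.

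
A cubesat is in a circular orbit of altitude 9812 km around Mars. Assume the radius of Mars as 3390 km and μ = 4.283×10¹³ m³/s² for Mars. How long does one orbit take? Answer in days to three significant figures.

r = 3390 + 9812 = 13202 km = 1.3202×10⁷ m.
Kepler's third law: T = 2π√(r³/μ) = 2π√((1.320×10⁷)³ / 4.283×10¹³).
r³/μ = 5.372×10⁷ s², so T = 2π × 7.330×10³ = 4.605×10⁴ s.
Converting: 4.605×10⁴ s ÷ 86400 = 0.533 days.

T ≈ 0.533 days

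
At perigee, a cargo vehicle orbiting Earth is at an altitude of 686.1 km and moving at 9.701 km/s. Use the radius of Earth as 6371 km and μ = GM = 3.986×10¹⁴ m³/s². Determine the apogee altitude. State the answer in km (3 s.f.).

apogee altitude ≈ 28900 km

r_p = 6371 + 686.1 = 7057.1 km = 7.057×10⁶ m.
Specific energy ε = v²/2 − μ/r = -9.427×10⁶ J/kg, so a = −μ/(2ε) = 2.114×10⁷ m.
The apsides satisfy r_p + r_a = 2a, so the apogee radius is 2a − r_p = 3.522×10⁷ m = 35224 km.
Apogee altitude = 35224 − 6371 = 28853 km.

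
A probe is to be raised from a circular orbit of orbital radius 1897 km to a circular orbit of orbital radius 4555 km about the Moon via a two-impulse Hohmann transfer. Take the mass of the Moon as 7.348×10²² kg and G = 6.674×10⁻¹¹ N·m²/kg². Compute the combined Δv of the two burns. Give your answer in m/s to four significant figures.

μ = GM = 6.674×10⁻¹¹ × 7.348×10²² = 4.904×10¹² m³/s².
r₁ = 1897 km = 1.897×10⁶ m.
r₂ = 4555 km = 4.555×10⁶ m.
Transfer ellipse a_t = (r₁ + r₂)/2 = 3.226×10⁶ m.
At r₁: circular v_c1 = √(μ/r₁) = 1608 m/s; transfer-perilune v_p = √[μ(2/r₁ − 1/a_t)] = 1911 m/s.
Δv₁ = v_p − v_c1 = 302.7 m/s.
At r₂: circular v_c2 = √(μ/r₂) = 1038 m/s; transfer-apolune v_a = √[μ(2/r₂ − 1/a_t)] = 795.7 m/s.
Δv₂ = v_c2 − v_a = 241.9 m/s.
Total Δv = Δv₁ + Δv₂ = 544.6 m/s.

Δv_total ≈ 544.6 m/s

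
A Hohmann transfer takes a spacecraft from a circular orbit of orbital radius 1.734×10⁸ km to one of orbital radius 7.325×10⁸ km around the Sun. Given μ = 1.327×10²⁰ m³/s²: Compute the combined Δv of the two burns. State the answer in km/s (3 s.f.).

Δv_total ≈ 12.6 km/s

r₁ = 1.734×10⁸ km = 1.734×10¹¹ m.
r₂ = 7.325×10⁸ km = 7.325×10¹¹ m.
Transfer ellipse a_t = (r₁ + r₂)/2 = 4.530×10¹¹ m.
At r₁: circular v_c1 = √(μ/r₁) = 27660 m/s; transfer-perihelion v_p = √[μ(2/r₁ − 1/a_t)] = 35180 m/s.
Δv₁ = v_p − v_c1 = 7516 m/s.
At r₂: circular v_c2 = √(μ/r₂) = 13460 m/s; transfer-aphelion v_a = √[μ(2/r₂ − 1/a_t)] = 8328 m/s.
Δv₂ = v_c2 − v_a = 5132 m/s.
Total Δv = Δv₁ + Δv₂ = 12650 m/s = 12.65 km/s.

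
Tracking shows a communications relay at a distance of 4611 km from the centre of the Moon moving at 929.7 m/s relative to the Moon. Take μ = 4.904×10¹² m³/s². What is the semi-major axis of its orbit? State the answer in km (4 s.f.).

a ≈ 3884 km

r = 4.611×10⁶ m.
Vis-viva rearranged: 1/a = 2/r − v²/μ = 4.337×10⁻⁷ − 1.763×10⁻⁷ = 2.575×10⁻⁷ m⁻¹.
a = 3.884×10⁶ m = 3883.6 km.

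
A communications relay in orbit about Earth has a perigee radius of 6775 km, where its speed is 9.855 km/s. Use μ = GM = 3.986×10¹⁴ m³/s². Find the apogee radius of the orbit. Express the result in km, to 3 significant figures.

r_p = 6.775×10⁶ m.
Specific energy ε = v²/2 − μ/r = -1.027×10⁷ J/kg, so a = −μ/(2ε) = 1.940×10⁷ m.
The apsides satisfy r_p + r_a = 2a, so the apogee radius is 2a − r_p = 3.202×10⁷ m = 32024 km.

apogee radius ≈ 32000 km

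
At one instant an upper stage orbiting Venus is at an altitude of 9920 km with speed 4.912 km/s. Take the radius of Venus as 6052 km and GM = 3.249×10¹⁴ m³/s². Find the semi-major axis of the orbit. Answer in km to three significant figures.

a ≈ 19600 km

r = 6052 + 9920 = 15972 km = 1.597×10⁷ m.
Vis-viva rearranged: 1/a = 2/r − v²/μ = 1.252×10⁻⁷ − 7.426×10⁻⁸ = 5.096×10⁻⁸ m⁻¹.
a = 1.962×10⁷ m = 19624 km.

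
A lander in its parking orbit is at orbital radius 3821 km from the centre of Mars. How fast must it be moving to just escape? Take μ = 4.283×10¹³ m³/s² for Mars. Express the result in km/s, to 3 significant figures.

v_esc ≈ 4.73 km/s

r = 3821 km = 3.821×10⁶ m.
Escape speed v_esc = √(2μ/r) = √(2 × 4.283×10¹³ / 3.821×10⁶) = √(2.242×10⁷) = 4735 m/s.
= 4.735 km/s.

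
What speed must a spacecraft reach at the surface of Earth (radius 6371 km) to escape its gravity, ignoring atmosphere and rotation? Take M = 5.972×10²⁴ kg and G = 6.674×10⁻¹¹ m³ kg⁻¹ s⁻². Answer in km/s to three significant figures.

v_esc ≈ 11.2 km/s

μ = GM = 6.674×10⁻¹¹ × 5.972×10²⁴ = 3.986×10¹⁴ m³/s².
r = R = 6.371×10⁶ m.
Escape speed v_esc = √(2μ/r) = √(2 × 3.986×10¹⁴ / 6.371×10⁶) = √(1.251×10⁸) = 11190 m/s.
= 11.19 km/s.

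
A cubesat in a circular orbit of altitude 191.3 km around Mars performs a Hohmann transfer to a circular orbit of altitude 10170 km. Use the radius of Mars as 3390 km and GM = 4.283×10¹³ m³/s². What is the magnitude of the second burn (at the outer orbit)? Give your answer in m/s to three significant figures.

r₁ = 3390 + 191.3 = 3581.3 km = 3.5813×10⁶ m.
r₂ = 3390 + 10170 = 13560 km = 1.3560×10⁷ m.
Transfer ellipse a_t = (r₁ + r₂)/2 = 8.571×10⁶ m.
At r₁: circular v_c1 = √(μ/r₁) = 3458 m/s; transfer-periapsis v_p = √[μ(2/r₁ − 1/a_t)] = 4350 m/s.
At r₂: circular v_c2 = √(μ/r₂) = 1777 m/s; transfer-apoapsis v_a = √[μ(2/r₂ − 1/a_t)] = 1149 m/s.
Δv₂ = v_c2 − v_a = 628.4 m/s.

Δv ≈ 628 m/s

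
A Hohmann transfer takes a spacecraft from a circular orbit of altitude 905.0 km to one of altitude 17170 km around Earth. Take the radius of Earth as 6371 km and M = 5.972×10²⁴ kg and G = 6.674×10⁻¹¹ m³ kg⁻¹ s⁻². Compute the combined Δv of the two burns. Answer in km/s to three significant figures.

Δv_total ≈ 3.03 km/s

μ = GM = 6.674×10⁻¹¹ × 5.972×10²⁴ = 3.986×10¹⁴ m³/s².
r₁ = 6371 + 905.0 = 7276.0 km = 7.2760×10⁶ m.
r₂ = 6371 + 17170 = 23541 km = 2.3541×10⁷ m.
Transfer ellipse a_t = (r₁ + r₂)/2 = 1.541×10⁷ m.
At r₁: circular v_c1 = √(μ/r₁) = 7401 m/s; transfer-perigee v_p = √[μ(2/r₁ − 1/a_t)] = 9148 m/s.
Δv₁ = v_p − v_c1 = 1747 m/s.
At r₂: circular v_c2 = √(μ/r₂) = 4115 m/s; transfer-apogee v_a = √[μ(2/r₂ − 1/a_t)] = 2828 m/s.
Δv₂ = v_c2 − v_a = 1287 m/s.
Total Δv = Δv₁ + Δv₂ = 3034 m/s = 3.034 km/s.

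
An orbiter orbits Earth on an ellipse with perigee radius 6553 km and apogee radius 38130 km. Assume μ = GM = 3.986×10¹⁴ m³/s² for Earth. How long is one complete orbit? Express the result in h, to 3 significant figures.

T ≈ 9.23 h

Semi-major axis a = (r_p + r_a)/2 = (6553.0 + 38130)/2 = 22342 km = 2.234×10⁷ m.
By Kepler's third law T = 2π√(a³/μ) = 2π × 5.289×10³ = 3.323×10⁴ s.
= 9.232 h.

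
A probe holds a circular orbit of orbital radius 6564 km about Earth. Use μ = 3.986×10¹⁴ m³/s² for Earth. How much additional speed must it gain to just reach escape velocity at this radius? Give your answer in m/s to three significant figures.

r = 6564 km = 6.564×10⁶ m.
Circular speed v_c = √(μ/r) = 7793 m/s.
Escape speed v_esc = √(2μ/r) = √2 × v_c = 11020 m/s.
Δv = v_esc − v_c = 3228 m/s.

Δv ≈ 3230 m/s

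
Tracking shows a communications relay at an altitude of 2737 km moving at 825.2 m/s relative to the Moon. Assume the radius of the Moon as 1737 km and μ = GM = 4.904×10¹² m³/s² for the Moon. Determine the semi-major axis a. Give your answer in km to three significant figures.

r = 1737 + 2737 = 4474.0 km = 4.474×10⁶ m.
Specific orbital energy ε = v²/2 − μ/r = (825.2)²/2 − 4.904×10¹²/4.474×10⁶ = -7.556×10⁵ J/kg.
Since ε = −μ/(2a), a = −μ/(2ε) = 3.245×10⁶ m = 3245.0 km.

a ≈ 3240 km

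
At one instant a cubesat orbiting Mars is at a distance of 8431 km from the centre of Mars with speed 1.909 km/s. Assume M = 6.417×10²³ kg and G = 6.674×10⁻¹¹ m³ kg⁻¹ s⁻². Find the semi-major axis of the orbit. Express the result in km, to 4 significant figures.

μ = GM = 6.674×10⁻¹¹ × 6.417×10²³ = 4.283×10¹³ m³/s².
r = 8.431×10⁶ m.
Vis-viva rearranged: 1/a = 2/r − v²/μ = 2.372×10⁻⁷ − 8.509×10⁻⁸ = 1.521×10⁻⁷ m⁻¹.
a = 6.573×10⁶ m = 6573.5 km.

a ≈ 6573 km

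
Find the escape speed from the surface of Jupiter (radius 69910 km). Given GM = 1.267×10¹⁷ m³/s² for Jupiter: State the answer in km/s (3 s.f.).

r = R = 6.991×10⁷ m.
Escape speed v_esc = √(2μ/r) = √(2 × 1.267×10¹⁷ / 6.991×10⁷) = √(3.625×10⁹) = 60210 m/s.
= 60.21 km/s.

v_esc ≈ 60.2 km/s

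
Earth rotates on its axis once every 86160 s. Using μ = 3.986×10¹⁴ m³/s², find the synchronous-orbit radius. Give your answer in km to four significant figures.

A synchronous orbit has period T, so by Kepler's third law a = (μT²/4π²)^(1/3).
μT²/4π² = 3.986×10¹⁴ × (8.616×10⁴)² / 39.48 = 7.495×10²² m³.
a = 4.216×10⁷ m = 42163 km.

r_sync ≈ 42160 km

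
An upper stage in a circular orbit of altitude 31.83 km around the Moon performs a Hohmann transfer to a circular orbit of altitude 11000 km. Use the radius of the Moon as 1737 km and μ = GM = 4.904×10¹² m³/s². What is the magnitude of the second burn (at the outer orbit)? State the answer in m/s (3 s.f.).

Δv ≈ 314 m/s

r₁ = 1737 + 31.83 = 1768.8 km = 1.7688×10⁶ m.
r₂ = 1737 + 11000 = 12737 km = 1.2737×10⁷ m.
Transfer ellipse a_t = (r₁ + r₂)/2 = 7.253×10⁶ m.
At r₁: circular v_c1 = √(μ/r₁) = 1665 m/s; transfer-perilune v_p = √[μ(2/r₁ − 1/a_t)] = 2207 m/s.
At r₂: circular v_c2 = √(μ/r₂) = 620.5 m/s; transfer-apolune v_a = √[μ(2/r₂ − 1/a_t)] = 306.4 m/s.
Δv₂ = v_c2 − v_a = 314.1 m/s.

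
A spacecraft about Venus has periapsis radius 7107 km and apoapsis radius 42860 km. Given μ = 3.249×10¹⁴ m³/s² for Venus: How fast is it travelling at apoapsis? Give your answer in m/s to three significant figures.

Semi-major axis a = (r_p + r_a)/2 = 24984 km = 2.498×10⁷ m.
Vis-viva: v² = μ(2/r − 1/a) = 3.249×10¹⁴ × (4.666×10⁻⁸ − 4.003×10⁻⁸) = 2.156×10⁶ m²/s².
v = 1468 m/s.

v ≈ 1470 m/s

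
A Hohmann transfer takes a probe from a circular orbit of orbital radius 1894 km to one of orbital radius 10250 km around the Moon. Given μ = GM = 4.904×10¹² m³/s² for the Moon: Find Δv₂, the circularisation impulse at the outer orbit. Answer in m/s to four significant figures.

r₁ = 1894 km = 1.894×10⁶ m.
r₂ = 10250 km = 1.025×10⁷ m.
Transfer ellipse a_t = (r₁ + r₂)/2 = 6.072×10⁶ m.
At r₁: circular v_c1 = √(μ/r₁) = 1609 m/s; transfer-perilune v_p = √[μ(2/r₁ − 1/a_t)] = 2091 m/s.
At r₂: circular v_c2 = √(μ/r₂) = 691.7 m/s; transfer-apolune v_a = √[μ(2/r₂ − 1/a_t)] = 386.3 m/s.
Δv₂ = v_c2 − v_a = 305.4 m/s.

Δv ≈ 305.4 m/s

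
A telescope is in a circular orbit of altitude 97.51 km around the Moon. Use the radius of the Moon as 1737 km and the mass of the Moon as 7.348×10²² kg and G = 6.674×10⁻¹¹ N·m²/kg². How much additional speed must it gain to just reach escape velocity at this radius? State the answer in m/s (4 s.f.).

μ = GM = 6.674×10⁻¹¹ × 7.348×10²² = 4.904×10¹² m³/s².
r = 1737 + 97.51 = 1834.5 km = 1.8345×10⁶ m.
Circular speed v_c = √(μ/r) = 1635 m/s.
Escape speed v_esc = √(2μ/r) = √2 × v_c = 2312 m/s.
Δv = v_esc − v_c = 677.2 m/s.

Δv ≈ 677.2 m/s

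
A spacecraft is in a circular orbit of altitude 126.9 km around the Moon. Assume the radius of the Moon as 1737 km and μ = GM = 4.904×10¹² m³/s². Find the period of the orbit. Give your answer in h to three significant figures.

r = 1737 + 126.9 = 1863.9 km = 1.8639×10⁶ m.
Kepler's third law: T = 2π√(r³/μ) = 2π√((1.864×10⁶)³ / 4.904×10¹²).
r³/μ = 1.320×10⁶ s², so T = 2π × 1.149×10³ = 7.220×10³ s.
Converting: 7.220×10³ s ÷ 3600 = 2.006 h.

T ≈ 2.01 h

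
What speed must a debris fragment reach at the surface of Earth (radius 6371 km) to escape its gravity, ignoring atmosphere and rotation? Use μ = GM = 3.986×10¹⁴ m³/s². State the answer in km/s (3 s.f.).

r = R = 6.371×10⁶ m.
Escape speed v_esc = √(2μ/r) = √(2 × 3.986×10¹⁴ / 6.371×10⁶) = √(1.251×10⁸) = 11190 m/s.
= 11.19 km/s.

v_esc ≈ 11.2 km/s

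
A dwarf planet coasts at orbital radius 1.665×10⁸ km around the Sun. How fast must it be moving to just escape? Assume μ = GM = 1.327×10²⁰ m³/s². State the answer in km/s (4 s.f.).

v_esc ≈ 39.92 km/s

r = 1.665×10⁸ km = 1.665×10¹¹ m.
Escape speed v_esc = √(2μ/r) = √(2 × 1.327×10²⁰ / 1.665×10¹¹) = √(1.594×10⁹) = 39920 m/s.
= 39.92 km/s.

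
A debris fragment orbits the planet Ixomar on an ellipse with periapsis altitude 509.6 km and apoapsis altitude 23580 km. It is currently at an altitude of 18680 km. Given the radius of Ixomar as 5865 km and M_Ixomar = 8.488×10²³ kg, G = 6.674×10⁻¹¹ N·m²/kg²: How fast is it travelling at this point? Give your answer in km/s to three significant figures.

μ = GM = 6.674×10⁻¹¹ × 8.488×10²³ = 5.665×10¹³ m³/s².
r_p = 5865 + 509.6 = 6374.6 km = 6.3746×10⁶ m.
r_a = 5865 + 23580 = 29445 km = 2.9445×10⁷ m.
r = 5865 + 18680 = 24545 km = 2.454×10⁷ m.
Semi-major axis a = (r_p + r_a)/2 = 17910 km = 1.791×10⁷ m.
Vis-viva: v² = μ(2/r − 1/a) = 5.665×10¹³ × (8.148×10⁻⁸ − 5.584×10⁻⁸) = 1.453×10⁶ m²/s².
v = 1205 m/s = 1.205 km/s.

v ≈ 1.21 km/s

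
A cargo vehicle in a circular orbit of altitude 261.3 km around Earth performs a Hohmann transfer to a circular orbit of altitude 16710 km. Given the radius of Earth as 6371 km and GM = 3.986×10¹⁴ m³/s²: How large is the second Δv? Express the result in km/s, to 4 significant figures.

r₁ = 6371 + 261.3 = 6632.3 km = 6.6323×10⁶ m.
r₂ = 6371 + 16710 = 23081 km = 2.3081×10⁷ m.
Transfer ellipse a_t = (r₁ + r₂)/2 = 1.486×10⁷ m.
At r₁: circular v_c1 = √(μ/r₁) = 7752 m/s; transfer-perigee v_p = √[μ(2/r₁ − 1/a_t)] = 9663 m/s.
At r₂: circular v_c2 = √(μ/r₂) = 4156 m/s; transfer-apogee v_a = √[μ(2/r₂ − 1/a_t)] = 2777 m/s.
Δv₂ = v_c2 − v_a = 1379 m/s.
= 1.379 km/s.

Δv ≈ 1.379 km/s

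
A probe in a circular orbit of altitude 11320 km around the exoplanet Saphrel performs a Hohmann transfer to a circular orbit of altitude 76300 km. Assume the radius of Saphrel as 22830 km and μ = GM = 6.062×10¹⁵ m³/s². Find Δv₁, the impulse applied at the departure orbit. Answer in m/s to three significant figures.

r₁ = 22830 + 11320 = 34150 km = 3.4150×10⁷ m.
r₂ = 22830 + 76300 = 99130 km = 9.9130×10⁷ m.
Transfer ellipse a_t = (r₁ + r₂)/2 = 6.664×10⁷ m.
At r₁: circular v_c1 = √(μ/r₁) = 13320 m/s; transfer-periapsis v_p = √[μ(2/r₁ − 1/a_t)] = 16250 m/s.
Δv₁ = v_p − v_c1 = 2926 m/s.

Δv ≈ 2930 m/s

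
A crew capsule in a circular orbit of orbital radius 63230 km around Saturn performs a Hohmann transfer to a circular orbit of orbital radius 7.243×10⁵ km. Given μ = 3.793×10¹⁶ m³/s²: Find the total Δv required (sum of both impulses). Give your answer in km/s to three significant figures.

Δv_total ≈ 13.1 km/s

r₁ = 63230 km = 6.323×10⁷ m.
r₂ = 7.243×10⁵ km = 7.243×10⁸ m.
Transfer ellipse a_t = (r₁ + r₂)/2 = 3.938×10⁸ m.
At r₁: circular v_c1 = √(μ/r₁) = 24490 m/s; transfer-perikrone v_p = √[μ(2/r₁ − 1/a_t)] = 33220 m/s.
Δv₁ = v_p − v_c1 = 8725 m/s.
At r₂: circular v_c2 = √(μ/r₂) = 7237 m/s; transfer-apokrone v_a = √[μ(2/r₂ − 1/a_t)] = 2900 m/s.
Δv₂ = v_c2 − v_a = 4337 m/s.
Total Δv = Δv₁ + Δv₂ = 13060 m/s = 13.06 km/s.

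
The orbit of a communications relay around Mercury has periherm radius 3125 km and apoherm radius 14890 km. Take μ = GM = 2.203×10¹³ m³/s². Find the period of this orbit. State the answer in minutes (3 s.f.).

Semi-major axis a = (r_p + r_a)/2 = (3125.0 + 14890)/2 = 9007.5 km = 9.008×10⁶ m.
By Kepler's third law T = 2π√(a³/μ) = 2π × 5.760×10³ = 3.619×10⁴ s.
= 603.2 minutes.

T ≈ 603 minutes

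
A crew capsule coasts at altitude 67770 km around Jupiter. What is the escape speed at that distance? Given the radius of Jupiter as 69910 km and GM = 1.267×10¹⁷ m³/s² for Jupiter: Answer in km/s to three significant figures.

v_esc ≈ 42.9 km/s

r = 69910 + 67770 = 137680 km = 1.3768×10⁸ m.
Escape speed v_esc = √(2μ/r) = √(2 × 1.267×10¹⁷ / 1.377×10⁸) = √(1.840×10⁹) = 42900 m/s.
= 42.90 km/s.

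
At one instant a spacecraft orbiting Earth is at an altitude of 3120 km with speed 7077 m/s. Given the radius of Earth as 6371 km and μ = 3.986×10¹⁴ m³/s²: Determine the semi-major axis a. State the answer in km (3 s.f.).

r = 6371 + 3120 = 9491.0 km = 9.491×10⁶ m.
Specific orbital energy ε = v²/2 − μ/r = (7077)²/2 − 3.986×10¹⁴/9.491×10⁶ = -1.696×10⁷ J/kg.
Since ε = −μ/(2a), a = −μ/(2ε) = 1.175×10⁷ m = 11754 km.

a ≈ 11800 km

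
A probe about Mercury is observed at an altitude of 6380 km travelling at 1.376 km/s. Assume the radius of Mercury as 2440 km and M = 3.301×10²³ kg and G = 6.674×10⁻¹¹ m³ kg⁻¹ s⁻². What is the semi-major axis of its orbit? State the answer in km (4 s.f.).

μ = GM = 6.674×10⁻¹¹ × 3.301×10²³ = 2.203×10¹³ m³/s².
r = 2440 + 6380 = 8820.0 km = 8.820×10⁶ m.
Vis-viva rearranged: 1/a = 2/r − v²/μ = 2.268×10⁻⁷ − 8.594×10⁻⁸ = 1.408×10⁻⁷ m⁻¹.
a = 7.101×10⁶ m = 7101.5 km.

a ≈ 7101 km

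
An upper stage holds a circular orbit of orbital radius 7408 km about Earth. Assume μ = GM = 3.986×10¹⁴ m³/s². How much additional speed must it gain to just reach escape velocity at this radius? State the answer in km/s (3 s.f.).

Δv ≈ 3.04 km/s

r = 7408 km = 7.408×10⁶ m.
Circular speed v_c = √(μ/r) = 7335 m/s.
Escape speed v_esc = √(2μ/r) = √2 × v_c = 10370 m/s.
Δv = v_esc − v_c = 3038 m/s = 3.038 km/s.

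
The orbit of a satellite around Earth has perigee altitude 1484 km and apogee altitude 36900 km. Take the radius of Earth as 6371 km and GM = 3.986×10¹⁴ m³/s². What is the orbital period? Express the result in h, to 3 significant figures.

r_p = 6371 + 1484 = 7855.0 km = 7.8550×10⁶ m.
r_a = 6371 + 36900 = 43271 km = 4.3271×10⁷ m.
Semi-major axis a = (r_p + r_a)/2 = (7855.0 + 43271)/2 = 25563 km = 2.556×10⁷ m.
By Kepler's third law T = 2π√(a³/μ) = 2π × 6.474×10³ = 4.068×10⁴ s.
= 11.30 h.

T ≈ 11.3 h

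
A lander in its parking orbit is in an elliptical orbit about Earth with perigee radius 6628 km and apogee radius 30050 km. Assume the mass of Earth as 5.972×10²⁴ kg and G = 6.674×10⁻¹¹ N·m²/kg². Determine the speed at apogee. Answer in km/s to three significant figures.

μ = GM = 6.674×10⁻¹¹ × 5.972×10²⁴ = 3.986×10¹⁴ m³/s².
Semi-major axis a = (r_p + r_a)/2 = 18339 km = 1.834×10⁷ m.
Vis-viva: v² = μ(2/r − 1/a) = 3.986×10¹⁴ × (6.656×10⁻⁸ − 5.453×10⁻⁸) = 4.794×10⁶ m²/s².
v = 2189 m/s = 2.189 km/s.

v ≈ 2.19 km/s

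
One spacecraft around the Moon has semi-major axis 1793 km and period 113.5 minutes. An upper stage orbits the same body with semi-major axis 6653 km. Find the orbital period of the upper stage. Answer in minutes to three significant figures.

Kepler's third law: T² ∝ a³, so T₂ = T₁ (a₂/a₁)^(3/2).
a₂/a₁ = 3.711, (a₂/a₁)^(3/2) = 7.148.
T₂ = 113.5 × 7.148 = 811.2 minutes.

T₂ ≈ 811 minutes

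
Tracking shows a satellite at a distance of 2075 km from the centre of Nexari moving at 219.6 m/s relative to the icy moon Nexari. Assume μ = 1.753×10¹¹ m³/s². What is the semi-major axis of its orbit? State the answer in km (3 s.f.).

r = 2.075×10⁶ m.
Vis-viva rearranged: 1/a = 2/r − v²/μ = 9.639×10⁻⁷ − 2.751×10⁻⁷ = 6.888×10⁻⁷ m⁻¹.
a = 1.452×10⁶ m = 1451.9 km.

a ≈ 1450 km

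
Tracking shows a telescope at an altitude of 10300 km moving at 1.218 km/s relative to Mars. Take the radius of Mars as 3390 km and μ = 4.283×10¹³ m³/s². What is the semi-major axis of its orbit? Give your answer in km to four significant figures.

r = 3390 + 10300 = 13690 km = 1.369×10⁷ m.
Specific orbital energy ε = v²/2 − μ/r = (1218)²/2 − 4.283×10¹³/1.369×10⁷ = -2.387×10⁶ J/kg.
Since ε = −μ/(2a), a = −μ/(2ε) = 8.972×10⁶ m = 8972.3 km.

a ≈ 8972 km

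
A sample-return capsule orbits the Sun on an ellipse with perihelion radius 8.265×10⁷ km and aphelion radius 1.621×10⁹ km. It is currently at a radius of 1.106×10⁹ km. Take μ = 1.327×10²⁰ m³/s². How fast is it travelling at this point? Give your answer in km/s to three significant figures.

v ≈ 9.18 km/s

Semi-major axis a = (r_p + r_a)/2 = 8.5182×10⁸ km = 8.518×10¹¹ m.
Vis-viva: v² = μ(2/r − 1/a) = 1.327×10²⁰ × (1.808×10⁻¹² − 1.174×10⁻¹²) = 8.418×10⁷ m²/s².
v = 9175 m/s = 9.175 km/s.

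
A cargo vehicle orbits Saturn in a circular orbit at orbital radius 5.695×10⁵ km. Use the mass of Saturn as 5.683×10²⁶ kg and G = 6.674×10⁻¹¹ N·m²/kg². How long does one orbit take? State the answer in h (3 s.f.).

μ = GM = 6.674×10⁻¹¹ × 5.683×10²⁶ = 3.793×10¹⁶ m³/s².
r = 5.695×10⁵ km = 5.695×10⁸ m.
Kepler's third law: T = 2π√(r³/μ) = 2π√((5.695×10⁸)³ / 3.793×10¹⁶).
r³/μ = 4.870×10⁹ s², so T = 2π × 6.978×10⁴ = 4.385×10⁵ s.
Converting: 4.385×10⁵ s ÷ 3600 = 121.8 h.

T ≈ 122 h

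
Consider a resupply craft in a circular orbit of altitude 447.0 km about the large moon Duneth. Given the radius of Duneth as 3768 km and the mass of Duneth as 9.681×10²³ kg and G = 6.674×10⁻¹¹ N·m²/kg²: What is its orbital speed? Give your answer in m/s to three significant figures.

μ = GM = 6.674×10⁻¹¹ × 9.681×10²³ = 6.461×10¹³ m³/s².
r = 3768 + 447.0 = 4215.0 km = 4.2150×10⁶ m.
For a circular orbit v = √(μ/r) = √(6.461×10¹³ / 4.215×10⁶) = √(1.533×10⁷) = 3915 m/s.

v ≈ 3920 m/s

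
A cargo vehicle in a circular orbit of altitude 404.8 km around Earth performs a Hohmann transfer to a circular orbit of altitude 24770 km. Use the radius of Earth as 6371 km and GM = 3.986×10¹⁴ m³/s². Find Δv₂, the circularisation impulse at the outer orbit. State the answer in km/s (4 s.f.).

r₁ = 6371 + 404.8 = 6775.8 km = 6.7758×10⁶ m.
r₂ = 6371 + 24770 = 31141 km = 3.1141×10⁷ m.
Transfer ellipse a_t = (r₁ + r₂)/2 = 1.896×10⁷ m.
At r₁: circular v_c1 = √(μ/r₁) = 7670 m/s; transfer-perigee v_p = √[μ(2/r₁ − 1/a_t)] = 9830 m/s.
At r₂: circular v_c2 = √(μ/r₂) = 3578 m/s; transfer-apogee v_a = √[μ(2/r₂ − 1/a_t)] = 2139 m/s.
Δv₂ = v_c2 − v_a = 1439 m/s.
= 1.439 km/s.

Δv ≈ 1.439 km/s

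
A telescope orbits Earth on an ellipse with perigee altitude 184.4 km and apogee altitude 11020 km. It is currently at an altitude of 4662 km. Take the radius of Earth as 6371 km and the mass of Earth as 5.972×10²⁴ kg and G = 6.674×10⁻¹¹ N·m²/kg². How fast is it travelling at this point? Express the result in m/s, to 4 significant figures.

v ≈ 6242 m/s

μ = GM = 6.674×10⁻¹¹ × 5.972×10²⁴ = 3.986×10¹⁴ m³/s².
r_p = 6371 + 184.4 = 6555.4 km = 6.5554×10⁶ m.
r_a = 6371 + 11020 = 17391 km = 1.7391×10⁷ m.
r = 6371 + 4662 = 11033 km = 1.103×10⁷ m.
Semi-major axis a = (r_p + r_a)/2 = 11973 km = 1.197×10⁷ m.
Vis-viva: v² = μ(2/r − 1/a) = 3.986×10¹⁴ × (1.813×10⁻⁷ − 8.352×10⁻⁸) = 3.896×10⁷ m²/s².
v = 6242 m/s.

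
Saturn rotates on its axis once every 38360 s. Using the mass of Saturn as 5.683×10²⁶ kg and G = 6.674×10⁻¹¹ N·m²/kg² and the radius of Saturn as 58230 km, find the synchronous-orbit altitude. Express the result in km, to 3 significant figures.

μ = GM = 6.674×10⁻¹¹ × 5.683×10²⁶ = 3.793×10¹⁶ m³/s².
A synchronous orbit has period T, so by Kepler's third law a = (μT²/4π²)^(1/3).
μT²/4π² = 3.793×10¹⁶ × (3.836×10⁴)² / 39.48 = 1.414×10²⁴ m³.
a = 1.122×10⁸ m = 1.1223×10⁵ km.
Altitude h = a − R = 1.1223×10⁵ − 58230 = 54003 km.

h_sync ≈ 54000 km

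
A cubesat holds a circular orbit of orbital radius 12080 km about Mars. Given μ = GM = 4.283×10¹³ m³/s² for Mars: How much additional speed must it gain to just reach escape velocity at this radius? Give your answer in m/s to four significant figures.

r = 12080 km = 1.208×10⁷ m.
Circular speed v_c = √(μ/r) = 1883 m/s.
Escape speed v_esc = √(2μ/r) = √2 × v_c = 2663 m/s.
Δv = v_esc − v_c = 779.9 m/s.

Δv ≈ 779.9 m/s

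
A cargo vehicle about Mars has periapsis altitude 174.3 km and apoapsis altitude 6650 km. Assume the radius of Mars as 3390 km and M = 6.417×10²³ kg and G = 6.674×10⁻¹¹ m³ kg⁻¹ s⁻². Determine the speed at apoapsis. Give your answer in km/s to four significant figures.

v ≈ 1.495 km/s

μ = GM = 6.674×10⁻¹¹ × 6.417×10²³ = 4.283×10¹³ m³/s².
r_p = 3390 + 174.3 = 3564.3 km = 3.5643×10⁶ m.
r_a = 3390 + 6650 = 10040 km = 1.0040×10⁷ m.
Semi-major axis a = (r_p + r_a)/2 = 6802.1 km = 6.802×10⁶ m.
Vis-viva: v² = μ(2/r − 1/a) = 4.283×10¹³ × (1.992×10⁻⁷ − 1.470×10⁻⁷) = 2.235×10⁶ m²/s².
v = 1495 m/s = 1.495 km/s.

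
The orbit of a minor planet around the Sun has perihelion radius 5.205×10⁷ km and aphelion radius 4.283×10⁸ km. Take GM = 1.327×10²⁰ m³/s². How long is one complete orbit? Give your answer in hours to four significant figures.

Semi-major axis a = (r_p + r_a)/2 = (5.2050×10⁷ + 4.2830×10⁸)/2 = 2.4018×10⁸ km = 2.402×10¹¹ m.
By Kepler's third law T = 2π√(a³/μ) = 2π × 1.022×10⁷ = 6.420×10⁷ s.
= 17830 hours.

T ≈ 17830 hours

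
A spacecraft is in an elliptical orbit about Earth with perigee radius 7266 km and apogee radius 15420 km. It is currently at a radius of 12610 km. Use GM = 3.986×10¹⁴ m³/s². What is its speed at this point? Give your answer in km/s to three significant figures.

Semi-major axis a = (r_p + r_a)/2 = 11343 km = 1.134×10⁷ m.
Vis-viva: v² = μ(2/r − 1/a) = 3.986×10¹⁴ × (1.586×10⁻⁷ − 8.816×10⁻⁸) = 2.808×10⁷ m²/s².
v = 5299 m/s = 5.299 km/s.

v ≈ 5.30 km/s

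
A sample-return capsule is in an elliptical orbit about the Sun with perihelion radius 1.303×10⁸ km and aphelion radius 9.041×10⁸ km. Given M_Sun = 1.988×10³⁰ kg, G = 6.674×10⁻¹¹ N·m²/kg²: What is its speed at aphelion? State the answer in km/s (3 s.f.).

v ≈ 6.08 km/s

μ = GM = 6.674×10⁻¹¹ × 1.988×10³⁰ = 1.327×10²⁰ m³/s².
Semi-major axis a = (r_p + r_a)/2 = 5.1720×10⁸ km = 5.172×10¹¹ m.
Vis-viva: v² = μ(2/r − 1/a) = 1.327×10²⁰ × (2.212×10⁻¹² − 1.933×10⁻¹²) = 3.697×10⁷ m²/s².
v = 6080 m/s = 6.080 km/s.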